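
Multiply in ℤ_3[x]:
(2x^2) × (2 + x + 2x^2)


Expand and collect like terms; reduce coefficients mod 3:
x^0: 0·2 = 0 ≡ 0 (mod 3)
x^1: 0·1 + 0·2 = 0 ≡ 0 (mod 3)
x^2: 0·2 + 0·1 + 2·2 = 4 ≡ 1 (mod 3)
x^3: 0·2 + 2·1 = 2 ≡ 2 (mod 3)
x^4: 2·2 = 4 ≡ 1 (mod 3)
Result: x^2 + 2x^3 + x^4

f · g = x^2 + 2x^3 + x^4


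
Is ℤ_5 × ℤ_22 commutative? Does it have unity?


Direct product ring; commutative with unity (1,1); but (1,0)·(0,1) = (0,0) gives zero divisors, so not an integral domain
Commutative: Yes
Integral domain: No
Has unity: Yes

ℤ_5 × ℤ_22: Commutative=Yes, Unity=Yes


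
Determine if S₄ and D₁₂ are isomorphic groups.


Comparing S₄ and D₁₂:
S₄ has trivial center; D₁₂ has center {e, r⁶}

No, S₄ ≇ D₁₂


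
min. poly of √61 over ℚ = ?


√61 satisfies x² - 61 = 0, irreducible over ℚ since 61 is squarefree

Minimal polynomial: x² - 61


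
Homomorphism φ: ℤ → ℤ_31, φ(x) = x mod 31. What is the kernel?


Kernel = preimage of identity
ker(φ) = {x ∈ ℤ : x ≡ 0 (mod 31)} = 31ℤ = {0, ±31, ±62, ...}

ker(φ) = 31ℤ


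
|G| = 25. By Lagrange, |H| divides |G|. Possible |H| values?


Lagrange's theorem: |H| divides |G|
|G| = 25
Divisors of 25: 1, 5, 25

Possible subgroup orders: {1, 5, 25}


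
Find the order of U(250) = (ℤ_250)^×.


U(n) is the group of units mod n; |U(n)| = φ(n)
|U(250)| = φ(250) = 100

|U(250) = (ℤ_250)^×| = 100


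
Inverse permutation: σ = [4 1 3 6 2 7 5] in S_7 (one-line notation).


To find σ⁻¹, swap domain and range:
σ(1) = 4 → σ⁻¹(4) = 1
σ(2) = 1 → σ⁻¹(1) = 2
σ(3) = 3 → σ⁻¹(3) = 3
σ(4) = 6 → σ⁻¹(6) = 4
σ(5) = 2 → σ⁻¹(2) = 5
σ(6) = 7 → σ⁻¹(7) = 6
σ(7) = 5 → σ⁻¹(5) = 7

σ⁻¹ = [2 5 3 1 7 4 6]


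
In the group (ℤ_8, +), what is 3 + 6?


Operation: addition mod 8
3 + 6 = (a + b) mod 8 with a = 3, b = 6

3 + 6 = 1


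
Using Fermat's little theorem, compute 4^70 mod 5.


Fermat's little theorem: if p is prime and gcd(a,p)=1, then a^(p-1) ≡ 1 (mod p)
p = 5 is prime, gcd(4,5) = 1
Reduce exponent: 70 mod 4 = 2
So 4^70 ≡ 4^2 (mod 5)
4^2 mod 5 = 1

4^70 ≡ 1 (mod 5)


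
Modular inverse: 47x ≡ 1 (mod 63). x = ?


Use the extended Euclidean algorithm to write 1 = 47·s + 63·t; then s mod 63 is the inverse.
Euclidean algorithm:
  47 = 0·63 + 47
  63 = 1·47 + 16
  47 = 2·16 + 15
  16 = 1·15 + 1
  15 = 15·1 + 0
gcd(47,63) = 1
Back-substitution gives: 47·(-4) + 63·(3) = 1
So 47⁻¹ ≡ -4 ≡ 59 (mod 63)
Check: 47 × 59 = 2773 ≡ 1 (mod 63) ✓

47⁻¹ ≡ 59 (mod 63)


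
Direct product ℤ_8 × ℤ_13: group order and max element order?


|ℤ_8 × ℤ_13| = 8 × 13 = 104
Max element order = lcm(8,13) = 104
Cyclic? Yes (gcd=1)

|ℤ_8×ℤ_13| = 104, max element order = 104


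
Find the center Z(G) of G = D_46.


Z(G) = {g ∈ G | gx = xg for all x ∈ G}
For even n, Z(D_n) = {e, r^(n/2)}: the 180° rotation r^23 commutes with every reflection and rotation

Z(D_46) = {e, r^23}


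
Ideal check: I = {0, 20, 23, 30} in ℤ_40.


Check ideal conditions for I = {0, 20, 23, 30} in ℤ_40:
(1) I is an additive subgroup? No
(2) For r ∈ ℤ_40 and a ∈ I: r·a ∈ I? No  [counterexample: r=2, a=23, r·a mod 40 = 6 ∉ I]

No, I is not an ideal of ℤ_40


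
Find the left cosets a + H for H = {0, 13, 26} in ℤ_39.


H = {0, 13, 26}, |H| = 3
Number of cosets = |G|/|H| = 39/3 = 13
0 + H = {0, 13, 26}
1 + H = {1, 14, 27}
2 + H = {2, 15, 28}
3 + H = {3, 16, 29}
4 + H = {4, 17, 30}
5 + H = {5, 18, 31}
6 + H = {6, 19, 32}
7 + H = {7, 20, 33}
8 + H = {8, 21, 34}
9 + H = {9, 22, 35}
10 + H = {10, 23, 36}
11 + H = {11, 24, 37}
12 + H = {12, 25, 38}

Cosets: 0+H={0,13,26}; 1+H={1,14,27}; 2+H={2,15,28}; 3+H={3,16,29}; 4+H={4,17,30}; 5+H={5,18,31}; 6+H={6,19,32}; 7+H={7,20,33}; 8+H={8,21,34}; 9+H={9,22,35}; 10+H={10,23,36}; 11+H={11,24,37}; 12+H={12,25,38}


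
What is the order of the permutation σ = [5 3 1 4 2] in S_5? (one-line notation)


Cycle decomposition: (1 5 2 3)
Cycle lengths: 4
Order = lcm(4) = 4

ord(σ) = 4


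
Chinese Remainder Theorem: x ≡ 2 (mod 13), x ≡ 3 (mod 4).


m₁ = 13, m₂ = 4, gcd = 1, so CRT applies. M = m₁·m₂ = 52
Let M₁ = M/m₁ = 4, M₂ = M/m₂ = 13
Find y₁ ≡ M₁⁻¹ (mod m₁): 4⁻¹ ≡ 10 (mod 13)
Find y₂ ≡ M₂⁻¹ (mod m₂): 13⁻¹ ≡ 1 (mod 4)
x = a₁·M₁·y₁ + a₂·M₂·y₂ = 2·4·10 + 3·13·1 = 119
Reduce mod 52: x ≡ 15
Check: 15 mod 13 = 2 ✓, 15 mod 4 = 3 ✓

x ≡ 15 (mod 52)


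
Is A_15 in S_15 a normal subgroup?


H = A_15 in S_15
A_15 has index 2 in S_15, and every subgroup of index 2 is normal

Yes, normal subgroup


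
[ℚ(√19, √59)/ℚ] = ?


[ℚ(√19,√59):ℚ] = [ℚ(√19,√59):ℚ(√19)]·[ℚ(√19):ℚ] = 2·2 = 4

[ℚ(√19, √59)/ℚ] = 4


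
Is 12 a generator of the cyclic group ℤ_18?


g generates ℤ_n iff gcd(g, n) = 1
gcd(12, 18) = 6
Since gcd = 6 ≠ 1, ⟨12⟩ has order 3 < 18, so 12 is not a generator.

No, 12 does not generate ℤ_18


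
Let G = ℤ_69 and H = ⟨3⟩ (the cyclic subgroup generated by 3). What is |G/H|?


|⟨3⟩| = n / gcd(3, 69) = 69 / 3 = 23
H is normal (ℤ_69 is abelian).
|G/H| = |G| / |H| = 69 / 23 = 3

|G/H| = 3


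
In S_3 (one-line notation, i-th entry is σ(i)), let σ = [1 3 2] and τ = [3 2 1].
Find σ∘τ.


σ∘τ: apply τ first, then σ
1 →τ 3 →σ 2
2 →τ 2 →σ 3
3 →τ 1 →σ 1

σ∘τ = [2 3 1]


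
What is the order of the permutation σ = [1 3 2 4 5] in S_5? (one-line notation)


Cycle decomposition: (2 3)
Cycle lengths: 2
Order = lcm(2) = 2

ord(σ) = 2


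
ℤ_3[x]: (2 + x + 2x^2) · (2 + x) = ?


Expand and collect like terms; reduce coefficients mod 3:
x^0: 2·2 = 4 ≡ 1 (mod 3)
x^1: 2·1 + 1·2 = 4 ≡ 1 (mod 3)
x^2: 1·1 + 2·2 = 5 ≡ 2 (mod 3)
x^3: 2·1 = 2 ≡ 2 (mod 3)
Result: 1 + x + 2x^2 + 2x^3

f · g = 1 + x + 2x^2 + 2x^3


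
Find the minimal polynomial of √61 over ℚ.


√61 satisfies x² - 61 = 0, irreducible over ℚ since 61 is squarefree

Minimal polynomial: x² - 61


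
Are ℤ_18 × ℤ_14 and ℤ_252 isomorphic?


Comparing ℤ_18 × ℤ_14 and ℤ_252:
gcd(18,14) = 2 ≠ 1. Max element order in ℤ_18×ℤ_14 is lcm(18,14) = 126 < 252, so it has no element of order 252

No, ℤ_18 × ℤ_14 ≇ ℤ_252


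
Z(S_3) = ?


Z(G) = {g ∈ G | gx = xg for all x ∈ G}
S_n is non-abelian for n ≥ 3; Z(S_3) is trivial

Z(S_3) = {e}


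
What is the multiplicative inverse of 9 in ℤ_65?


Use the extended Euclidean algorithm to write 1 = 9·s + 65·t; then s mod 65 is the inverse.
Euclidean algorithm:
  9 = 0·65 + 9
  65 = 7·9 + 2
  9 = 4·2 + 1
  2 = 2·1 + 0
gcd(9,65) = 1
Back-substitution gives: 9·(29) + 65·(-4) = 1
So 9⁻¹ ≡ 29 ≡ 29 (mod 65)
Check: 9 × 29 = 261 ≡ 1 (mod 65) ✓

9⁻¹ ≡ 29 (mod 65)


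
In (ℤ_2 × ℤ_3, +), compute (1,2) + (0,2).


Operation: componentwise addition mod (2, 3)
(1,2) + (0,2) = ((a₁+b₁) mod 2, (a₂+b₂) mod 3) with a = (1,2), b = (0,2)

(1,2) + (0,2) = (1,1)


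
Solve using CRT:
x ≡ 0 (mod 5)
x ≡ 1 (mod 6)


m₁ = 5, m₂ = 6, gcd = 1, so CRT applies. M = m₁·m₂ = 30
Let M₁ = M/m₁ = 6, M₂ = M/m₂ = 5
Find y₁ ≡ M₁⁻¹ (mod m₁): 6⁻¹ ≡ 1 (mod 5)
Find y₂ ≡ M₂⁻¹ (mod m₂): 5⁻¹ ≡ 5 (mod 6)
x = a₁·M₁·y₁ + a₂·M₂·y₂ = 0·6·1 + 1·5·5 = 25
Reduce mod 30: x ≡ 25
Check: 25 mod 5 = 0 ✓, 25 mod 6 = 1 ✓

x ≡ 25 (mod 30)


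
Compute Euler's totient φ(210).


Factor n: 210 = 2 × 3 × 5 × 7
φ(n) = n · ∏(1 - 1/p) over distinct primes p | n
φ(210) = 210 · (1 - 1/2) · (1 - 1/3) · (1 - 1/5) · (1 - 1/7) = 48

φ(210) = 48


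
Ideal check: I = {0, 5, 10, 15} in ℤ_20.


Check ideal conditions for I = {0, 5, 10, 15} in ℤ_20:
(1) I is an additive subgroup? Yes
(2) For r ∈ ℤ_20 and a ∈ I: r·a ∈ I? Yes

Yes, I is an ideal of ℤ_20


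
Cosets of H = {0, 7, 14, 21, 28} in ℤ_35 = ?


H = {0, 7, 14, 21, 28}, |H| = 5
Number of cosets = |G|/|H| = 35/5 = 7
0 + H = {0, 7, 14, 21, 28}
1 + H = {1, 8, 15, 22, 29}
2 + H = {2, 9, 16, 23, 30}
3 + H = {3, 10, 17, 24, 31}
4 + H = {4, 11, 18, 25, 32}
5 + H = {5, 12, 19, 26, 33}
6 + H = {6, 13, 20, 27, 34}

Cosets: 0+H={0,7,14,21,28}; 1+H={1,8,15,22,29}; 2+H={2,9,16,23,30}; 3+H={3,10,17,24,31}; 4+H={4,11,18,25,32}; 5+H={5,12,19,26,33}; 6+H={6,13,20,27,34}


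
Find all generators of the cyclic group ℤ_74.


g generates ℤ_n iff gcd(g,n) = 1
Prime factors of 74: 2, 37
Generators are g ∈ {1,...,73} not divisible by any of these primes.
Generators: {1, 3, 5, 7, 9, 11, 13, 15, 17, 19, 21, 23, 25, 27, 29, 31, 33, 35, 39, 41, 43, 45, 47, 49, 51, 53, 55, 57, 59, 61, 63, 65, 67, 69, 71, 73}
Number of generators = φ(74) = 36

Generators of ℤ_74 = {1, 3, 5, 7, 9, 11, 13, 15, 17, 19, 21, 23, 25, 27, 29, 31, 33, 35, 39, 41, 43, 45, 47, 49, 51, 53, 55, 57, 59, 61, 63, 65, 67, 69, 71, 73}


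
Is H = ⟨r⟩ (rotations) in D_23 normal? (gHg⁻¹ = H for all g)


H = ⟨r⟩ (rotations) in D_23
The rotation subgroup ⟨r⟩ has index 2 in D_23, so it is normal

Yes, normal subgroup


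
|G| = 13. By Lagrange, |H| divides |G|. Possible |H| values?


Lagrange's theorem: |H| divides |G|
|G| = 13
Divisors of 13: 1, 13

Possible subgroup orders: {1, 13}


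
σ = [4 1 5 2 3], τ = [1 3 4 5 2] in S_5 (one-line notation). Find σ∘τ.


σ∘τ: apply τ first, then σ
1 →τ 1 →σ 4
2 →τ 3 →σ 5
3 →τ 4 →σ 2
4 →τ 5 →σ 3
5 →τ 2 →σ 1

σ∘τ = [4 5 2 3 1]


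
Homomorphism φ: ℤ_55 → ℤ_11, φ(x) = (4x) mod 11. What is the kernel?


Kernel = preimage of identity
ker(φ) = {x ∈ ℤ_55 : 4x ≡ 0 (mod 11)}. Since 11 | 55, φ is well-defined. The kernel is the cyclic subgroup ⟨11⟩ of ℤ_55 (order 5), i.e. {0, 11, 22, 33, 44}

ker(φ) = {0, 11, 22, 33, 44}


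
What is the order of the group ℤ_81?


ℤ_n has n elements.

|ℤ_81| = 81


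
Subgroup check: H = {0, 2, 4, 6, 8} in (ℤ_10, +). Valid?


Subgroup test for H = {0, 2, 4, 6, 8} in (ℤ_10, +):
(1) 0 ∈ H? Yes
(2) Closure: for all a,b ∈ H, (a+b) mod 10 ∈ H? Yes
(3) Inverses: for all a ∈ H, -a mod 10 ∈ H? Yes

Yes, H is a subgroup of ℤ_10


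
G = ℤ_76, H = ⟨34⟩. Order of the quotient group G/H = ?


|⟨34⟩| = n / gcd(34, 76) = 76 / 2 = 38
H is normal (ℤ_76 is abelian).
|G/H| = |G| / |H| = 76 / 38 = 2

|G/H| = 2


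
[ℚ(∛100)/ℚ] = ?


∛100 has minimal polynomial x³ - 100 (irreducible over ℚ since 100 is not a perfect cube)

[ℚ(∛100)/ℚ] = 3


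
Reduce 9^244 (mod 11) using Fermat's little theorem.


Fermat's little theorem: if p is prime and gcd(a,p)=1, then a^(p-1) ≡ 1 (mod p)
p = 11 is prime, gcd(9,11) = 1
Reduce exponent: 244 mod 10 = 4
So 9^244 ≡ 9^4 (mod 11)
9^4 mod 11 = 5

9^244 ≡ 5 (mod 11)


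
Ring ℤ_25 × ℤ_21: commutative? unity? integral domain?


Direct product ring; commutative with unity (1,1); but (1,0)·(0,1) = (0,0) gives zero divisors, so not an integral domain
Commutative: Yes
Integral domain: No
Has unity: Yes

ℤ_25 × ℤ_21: Commutative=Yes, Unity=Yes


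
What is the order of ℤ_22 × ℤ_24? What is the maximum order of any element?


|ℤ_22 × ℤ_24| = 22 × 24 = 528
Max element order = lcm(22,24) = 264
Cyclic? No (gcd=2)

|ℤ_22×ℤ_24| = 528, max element order = 264


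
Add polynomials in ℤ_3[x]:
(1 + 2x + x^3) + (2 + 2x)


Add coefficients mod 3:
x^0: 1 + 2 = 0 (mod 3)
x^1: 2 + 2 = 1 (mod 3)
x^2: 0 + 0 = 0 (mod 3)
x^3: 1 + 0 = 1 (mod 3)
Result: x + x^3

f + g = x + x^3


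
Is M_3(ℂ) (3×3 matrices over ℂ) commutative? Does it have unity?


Matrix multiplication is non-commutative for n ≥ 2; the identity matrix I is the unity; singular matrices give zero divisors, so not an integral domain
Commutative: No
Integral domain: No
Has unity: Yes

M_3(ℂ) (3×3 matrices over ℂ): Commutative=No, Unity=Yes


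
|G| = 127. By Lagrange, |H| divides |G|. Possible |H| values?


Lagrange's theorem: |H| divides |G|
|G| = 127
Divisors of 127: 1, 127

Possible subgroup orders: {1, 127}


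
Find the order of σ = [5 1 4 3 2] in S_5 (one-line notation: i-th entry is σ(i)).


Cycle decomposition: (1 5 2) (3 4)
Cycle lengths: 3, 2
Order = lcm(3, 2) = 6

ord(σ) = 6


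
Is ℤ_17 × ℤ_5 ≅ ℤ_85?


Comparing ℤ_17 × ℤ_5 and ℤ_85:
gcd(17,5) = 1, so ℤ_17 × ℤ_5 ≅ ℤ_85 (CRT)

Yes, ℤ_17 × ℤ_5 ≅ ℤ_85


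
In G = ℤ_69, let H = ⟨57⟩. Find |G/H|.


|⟨57⟩| = n / gcd(57, 69) = 69 / 3 = 23
H is normal (ℤ_69 is abelian).
|G/H| = |G| / |H| = 69 / 23 = 3

|G/H| = 3


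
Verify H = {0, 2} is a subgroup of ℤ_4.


Subgroup test for H = {0, 2} in (ℤ_4, +):
(1) 0 ∈ H? Yes
(2) Closure: for all a,b ∈ H, (a+b) mod 4 ∈ H? Yes
(3) Inverses: for all a ∈ H, -a mod 4 ∈ H? Yes

Yes, H is a subgroup of ℤ_4


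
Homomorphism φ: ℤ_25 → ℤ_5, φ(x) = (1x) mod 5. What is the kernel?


Kernel = preimage of identity
ker(φ) = {x ∈ ℤ_25 : 1x ≡ 0 (mod 5)}. Since 5 | 25, φ is well-defined. The kernel is the cyclic subgroup ⟨5⟩ of ℤ_25 (order 5), i.e. {0, 5, 10, 15, 20}

ker(φ) = {0, 5, 10, 15, 20}


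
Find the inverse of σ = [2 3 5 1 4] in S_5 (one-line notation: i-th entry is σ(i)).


To find σ⁻¹, swap domain and range:
σ(1) = 2 → σ⁻¹(2) = 1
σ(2) = 3 → σ⁻¹(3) = 2
σ(3) = 5 → σ⁻¹(5) = 3
σ(4) = 1 → σ⁻¹(1) = 4
σ(5) = 4 → σ⁻¹(4) = 5

σ⁻¹ = [4 1 2 5 3]


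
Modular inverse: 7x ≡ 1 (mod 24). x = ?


Use the extended Euclidean algorithm to write 1 = 7·s + 24·t; then s mod 24 is the inverse.
Euclidean algorithm:
  7 = 0·24 + 7
  24 = 3·7 + 3
  7 = 2·3 + 1
  3 = 3·1 + 0
gcd(7,24) = 1
Back-substitution gives: 7·(7) + 24·(-2) = 1
So 7⁻¹ ≡ 7 ≡ 7 (mod 24)
Check: 7 × 7 = 49 ≡ 1 (mod 24) ✓

7⁻¹ ≡ 7 (mod 24)


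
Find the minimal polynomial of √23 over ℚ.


√23 satisfies x² - 23 = 0, irreducible over ℚ since 23 is squarefree

Minimal polynomial: x² - 23


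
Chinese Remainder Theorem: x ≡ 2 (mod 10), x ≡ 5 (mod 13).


m₁ = 10, m₂ = 13, gcd = 1, so CRT applies. M = m₁·m₂ = 130
Let M₁ = M/m₁ = 13, M₂ = M/m₂ = 10
Find y₁ ≡ M₁⁻¹ (mod m₁): 13⁻¹ ≡ 7 (mod 10)
Find y₂ ≡ M₂⁻¹ (mod m₂): 10⁻¹ ≡ 4 (mod 13)
x = a₁·M₁·y₁ + a₂·M₂·y₂ = 2·13·7 + 5·10·4 = 382
Reduce mod 130: x ≡ 122
Check: 122 mod 10 = 2 ✓, 122 mod 13 = 5 ✓

x ≡ 122 (mod 130)


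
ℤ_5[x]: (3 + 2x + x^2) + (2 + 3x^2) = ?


Add coefficients mod 5:
x^0: 3 + 2 = 0 (mod 5)
x^1: 2 + 0 = 2 (mod 5)
x^2: 1 + 3 = 4 (mod 5)
Result: 2x + 4x^2

f + g = 2x + 4x^2


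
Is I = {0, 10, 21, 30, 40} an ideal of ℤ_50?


Check ideal conditions for I = {0, 10, 21, 30, 40} in ℤ_50:
(1) I is an additive subgroup? No
(2) For r ∈ ℤ_50 and a ∈ I: r·a ∈ I? No  [counterexample: r=2, a=10, r·a mod 50 = 20 ∉ I]

No, I is not an ideal of ℤ_50


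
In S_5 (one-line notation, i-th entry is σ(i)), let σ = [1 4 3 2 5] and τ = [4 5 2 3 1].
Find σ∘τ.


σ∘τ: apply τ first, then σ
1 →τ 4 →σ 2
2 →τ 5 →σ 5
3 →τ 2 →σ 4
4 →τ 3 →σ 3
5 →τ 1 →σ 1

σ∘τ = [2 5 4 3 1]


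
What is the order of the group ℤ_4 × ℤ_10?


|A × B| = |A| · |B|
|ℤ_4 × ℤ_10| = 4 × 10 = 40

|ℤ_4 × ℤ_10| = 40


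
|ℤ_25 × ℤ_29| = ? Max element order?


|ℤ_25 × ℤ_29| = 25 × 29 = 725
Max element order = lcm(25,29) = 725
Cyclic? Yes (gcd=1)

|ℤ_25×ℤ_29| = 725, max element order = 725


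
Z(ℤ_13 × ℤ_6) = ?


Z(G) = {g ∈ G | gx = xg for all x ∈ G}
Direct product of abelian groups is abelian, so Z(G) = G

Z(ℤ_13 × ℤ_6) = ℤ_13 × ℤ_6


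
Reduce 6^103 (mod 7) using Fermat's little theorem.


Fermat's little theorem: if p is prime and gcd(a,p)=1, then a^(p-1) ≡ 1 (mod p)
p = 7 is prime, gcd(6,7) = 1
Reduce exponent: 103 mod 6 = 1
So 6^103 ≡ 6^1 (mod 7)
6^1 mod 7 = 6

6^103 ≡ 6 (mod 7)


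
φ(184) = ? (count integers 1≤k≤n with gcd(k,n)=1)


Factor n: 184 = 2^3 × 23
φ(n) = n · ∏(1 - 1/p) over distinct primes p | n
φ(184) = 184 · (1 - 1/2) · (1 - 1/23) = 88

φ(184) = 88


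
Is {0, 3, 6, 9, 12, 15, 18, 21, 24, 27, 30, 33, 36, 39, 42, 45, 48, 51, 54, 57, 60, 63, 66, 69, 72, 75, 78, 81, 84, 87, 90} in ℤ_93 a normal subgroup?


H = {0, 3, 6, 9, 12, 15, 18, 21, 24, 27, 30, 33, 36, 39, 42, 45, 48, 51, 54, 57, 60, 63, 66, 69, 72, 75, 78, 81, 84, 87, 90} in ℤ_93
ℤ_93 is abelian; every subgroup of an abelian group is normal

Yes, normal subgroup


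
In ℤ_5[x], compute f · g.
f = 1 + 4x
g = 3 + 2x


Expand and collect like terms; reduce coefficients mod 5:
x^0: 1·3 = 3 ≡ 3 (mod 5)
x^1: 1·2 + 4·3 = 14 ≡ 4 (mod 5)
x^2: 4·2 = 8 ≡ 3 (mod 5)
Result: 3 + 4x + 3x^2

f · g = 3 + 4x + 3x^2


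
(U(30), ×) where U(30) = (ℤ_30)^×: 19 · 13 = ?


Operation: multiplication mod 30
19 · 13 = (a × b) mod 30 with a = 19, b = 13

19 · 13 = 7


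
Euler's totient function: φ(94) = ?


Factor n: 94 = 2 × 47
φ(n) = n · ∏(1 - 1/p) over distinct primes p | n
φ(94) = 94 · (1 - 1/2) · (1 - 1/47) = 46

φ(94) = 46


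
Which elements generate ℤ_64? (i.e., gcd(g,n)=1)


g generates ℤ_n iff gcd(g,n) = 1
Prime factors of 64: 2
Generators are g ∈ {1,...,63} not divisible by any of these primes.
Generators: {1, 3, 5, 7, 9, 11, 13, 15, 17, 19, 21, 23, 25, 27, 29, 31, 33, 35, 37, 39, 41, 43, 45, 47, 49, 51, 53, 55, 57, 59, 61, 63}
Number of generators = φ(64) = 32

Generators of ℤ_64 = {1, 3, 5, 7, 9, 11, 13, 15, 17, 19, 21, 23, 25, 27, 29, 31, 33, 35, 37, 39, 41, 43, 45, 47, 49, 51, 53, 55, 57, 59, 61, 63}


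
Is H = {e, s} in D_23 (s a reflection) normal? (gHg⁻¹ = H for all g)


H = {e, s} in D_23 (s a reflection)
r·s·r⁻¹ = sr⁻² ≠ s for n ≥ 3, so {e, s} is not closed under conjugation

No, not a normal subgroup


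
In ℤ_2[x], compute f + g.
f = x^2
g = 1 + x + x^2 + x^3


Add coefficients mod 2:
x^0: 0 + 1 = 1 (mod 2)
x^1: 0 + 1 = 1 (mod 2)
x^2: 1 + 1 = 0 (mod 2)
x^3: 0 + 1 = 1 (mod 2)
Result: 1 + x + x^3

f + g = 1 + x + x^3


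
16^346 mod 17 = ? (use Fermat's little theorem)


Fermat's little theorem: if p is prime and gcd(a,p)=1, then a^(p-1) ≡ 1 (mod p)
p = 17 is prime, gcd(16,17) = 1
Reduce exponent: 346 mod 16 = 10
So 16^346 ≡ 16^10 (mod 17)
16^10 mod 17 = 1

16^346 ≡ 1 (mod 17)


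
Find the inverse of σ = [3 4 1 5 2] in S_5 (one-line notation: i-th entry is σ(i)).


To find σ⁻¹, swap domain and range:
σ(1) = 3 → σ⁻¹(3) = 1
σ(2) = 4 → σ⁻¹(4) = 2
σ(3) = 1 → σ⁻¹(1) = 3
σ(4) = 5 → σ⁻¹(5) = 4
σ(5) = 2 → σ⁻¹(2) = 5

σ⁻¹ = [3 5 1 2 4]


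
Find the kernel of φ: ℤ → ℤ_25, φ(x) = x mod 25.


Kernel = preimage of identity
ker(φ) = {x ∈ ℤ : x ≡ 0 (mod 25)} = 25ℤ = {0, ±25, ±50, ...}

ker(φ) = 25ℤ


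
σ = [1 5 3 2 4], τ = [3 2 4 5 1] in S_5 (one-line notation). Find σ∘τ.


σ∘τ: apply τ first, then σ
1 →τ 3 →σ 3
2 →τ 2 →σ 5
3 →τ 4 →σ 2
4 →τ 5 →σ 4
5 →τ 1 →σ 1

σ∘τ = [3 5 2 4 1]


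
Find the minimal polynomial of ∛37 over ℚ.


∛37 satisfies x³ - 37 = 0, irreducible over ℚ (no rational root; 37 is not a perfect cube)

Minimal polynomial: x³ - 37


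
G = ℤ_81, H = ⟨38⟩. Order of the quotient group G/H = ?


|⟨38⟩| = n / gcd(38, 81) = 81 / 1 = 81
H is normal (ℤ_81 is abelian).
|G/H| = |G| / |H| = 81 / 81 = 1

|G/H| = 1


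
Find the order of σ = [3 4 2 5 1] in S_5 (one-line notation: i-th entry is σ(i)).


Cycle decomposition: (1 3 2 4 5)
Cycle lengths: 5
Order = lcm(5) = 5

ord(σ) = 5


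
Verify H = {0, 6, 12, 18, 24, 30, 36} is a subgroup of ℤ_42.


Subgroup test for H = {0, 6, 12, 18, 24, 30, 36} in (ℤ_42, +):
(1) 0 ∈ H? Yes
(2) Closure: for all a,b ∈ H, (a+b) mod 42 ∈ H? Yes
(3) Inverses: for all a ∈ H, -a mod 42 ∈ H? Yes

Yes, H is a subgroup of ℤ_42


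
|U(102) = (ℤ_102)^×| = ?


U(n) is the group of units mod n; |U(n)| = φ(n)
|U(102)| = φ(102) = 32

|U(102) = (ℤ_102)^×| = 32


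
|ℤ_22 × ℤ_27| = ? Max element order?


|ℤ_22 × ℤ_27| = 22 × 27 = 594
Max element order = lcm(22,27) = 594
Cyclic? Yes (gcd=1)

|ℤ_22×ℤ_27| = 594, max element order = 594


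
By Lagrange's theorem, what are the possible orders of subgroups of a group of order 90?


Lagrange's theorem: |H| divides |G|
|G| = 90
Divisors of 90: 1, 2, 3, 5, 6, 9, 10, 15, 18, 30, 45, 90

Possible subgroup orders: {1, 2, 3, 5, 6, 9, 10, 15, 18, 30, 45, 90}


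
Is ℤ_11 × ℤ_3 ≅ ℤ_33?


Comparing ℤ_11 × ℤ_3 and ℤ_33:
gcd(11,3) = 1, so ℤ_11 × ℤ_3 ≅ ℤ_33 (CRT)

Yes, ℤ_11 × ℤ_3 ≅ ℤ_33


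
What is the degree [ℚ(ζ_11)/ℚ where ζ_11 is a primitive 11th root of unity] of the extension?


[ℚ(ζ_n):ℚ] = deg Φ_n(x) = φ(n). Here φ(11) = 10

[ℚ(ζ_11)/ℚ where ζ_11 is a primitive 11th root of unity] = 10


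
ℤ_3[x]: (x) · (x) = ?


Expand and collect like terms; reduce coefficients mod 3:
x^0: 0·0 = 0 ≡ 0 (mod 3)
x^1: 0·1 + 1·0 = 0 ≡ 0 (mod 3)
x^2: 1·1 = 1 ≡ 1 (mod 3)
Result: x^2

f · g = x^2


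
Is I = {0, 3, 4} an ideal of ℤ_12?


Check ideal conditions for I = {0, 3, 4} in ℤ_12:
(1) I is an additive subgroup? No
(2) For r ∈ ℤ_12 and a ∈ I: r·a ∈ I? No  [counterexample: r=2, a=3, r·a mod 12 = 6 ∉ I]

No, I is not an ideal of ℤ_12


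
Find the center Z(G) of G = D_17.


Z(G) = {g ∈ G | gx = xg for all x ∈ G}
For odd n, Z(D_n) = {e}: no nontrivial rotation commutes with all reflections

Z(D_17) = {e}


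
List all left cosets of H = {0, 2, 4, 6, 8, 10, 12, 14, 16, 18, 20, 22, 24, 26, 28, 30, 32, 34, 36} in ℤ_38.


H = {0, 2, 4, 6, 8, 10, 12, 14, 16, 18, 20, 22, 24, 26, 28, 30, 32, 34, 36}, |H| = 19
Number of cosets = |G|/|H| = 38/19 = 2
0 + H = {0, 2, 4, 6, 8, 10, 12, 14, 16, 18, 20, 22, 24, 26, 28, 30, 32, 34, 36}
1 + H = {1, 3, 5, 7, 9, 11, 13, 15, 17, 19, 21, 23, 25, 27, 29, 31, 33, 35, 37}

Cosets: 0+H={0,2,4,6,8,10,12,14,16,18,20,22,24,26,28,30,32,34,36}; 1+H={1,3,5,7,9,11,13,15,17,19,21,23,25,27,29,31,33,35,37}


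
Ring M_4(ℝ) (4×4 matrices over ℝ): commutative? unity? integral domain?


Matrix multiplication is non-commutative for n ≥ 2; the identity matrix I is the unity; singular matrices give zero divisors, so not an integral domain
Commutative: No
Integral domain: No
Has unity: Yes

M_4(ℝ) (4×4 matrices over ℝ): Commutative=No, Unity=Yes


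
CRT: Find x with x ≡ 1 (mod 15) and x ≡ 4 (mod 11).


m₁ = 15, m₂ = 11, gcd = 1, so CRT applies. M = m₁·m₂ = 165
Let M₁ = M/m₁ = 11, M₂ = M/m₂ = 15
Find y₁ ≡ M₁⁻¹ (mod m₁): 11⁻¹ ≡ 11 (mod 15)
Find y₂ ≡ M₂⁻¹ (mod m₂): 15⁻¹ ≡ 3 (mod 11)
x = a₁·M₁·y₁ + a₂·M₂·y₂ = 1·11·11 + 4·15·3 = 301
Reduce mod 165: x ≡ 136
Check: 136 mod 15 = 1 ✓, 136 mod 11 = 4 ✓

x ≡ 136 (mod 165)


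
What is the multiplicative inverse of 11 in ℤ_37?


Use the extended Euclidean algorithm to write 1 = 11·s + 37·t; then s mod 37 is the inverse.
Euclidean algorithm:
  11 = 0·37 + 11
  37 = 3·11 + 4
  11 = 2·4 + 3
  4 = 1·3 + 1
  3 = 3·1 + 0
gcd(11,37) = 1
Back-substitution gives: 11·(-10) + 37·(3) = 1
So 11⁻¹ ≡ -10 ≡ 27 (mod 37)
Check: 11 × 27 = 297 ≡ 1 (mod 37) ✓

11⁻¹ ≡ 27 (mod 37)


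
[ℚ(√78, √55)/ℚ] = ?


[ℚ(√78,√55):ℚ] = [ℚ(√78,√55):ℚ(√78)]·[ℚ(√78):ℚ] = 2·2 = 4

[ℚ(√78, √55)/ℚ] = 4


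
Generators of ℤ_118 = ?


g generates ℤ_n iff gcd(g,n) = 1
Prime factors of 118: 2, 59
Generators are g ∈ {1,...,117} not divisible by any of these primes.
Generators: {1, 3, 5, 7, 9, 11, 13, 15, 17, 19, 21, 23, 25, 27, 29, 31, 33, 35, 37, 39, 41, 43, 45, 47, 49, 51, 53, 55, 57, 61, 63, 65, 67, 69, 71, 73, 75, 77, 79, 81, 83, 85, 87, 89, 91, 93, 95, 97, 99, 101, 103, 105, 107, 109, 111, 113, 115, 117}
Number of generators = φ(118) = 58

Generators of ℤ_118 = {1, 3, 5, 7, 9, 11, 13, 15, 17, 19, 21, 23, 25, 27, 29, 31, 33, 35, 37, 39, 41, 43, 45, 47, 49, 51, 53, 55, 57, 61, 63, 65, 67, 69, 71, 73, 75, 77, 79, 81, 83, 85, 87, 89, 91, 93, 95, 97, 99, 101, 103, 105, 107, 109, 111, 113, 115, 117}


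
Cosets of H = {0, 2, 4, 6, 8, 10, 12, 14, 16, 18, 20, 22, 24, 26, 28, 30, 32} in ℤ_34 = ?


H = {0, 2, 4, 6, 8, 10, 12, 14, 16, 18, 20, 22, 24, 26, 28, 30, 32}, |H| = 17
Number of cosets = |G|/|H| = 34/17 = 2
0 + H = {0, 2, 4, 6, 8, 10, 12, 14, 16, 18, 20, 22, 24, 26, 28, 30, 32}
1 + H = {1, 3, 5, 7, 9, 11, 13, 15, 17, 19, 21, 23, 25, 27, 29, 31, 33}

Cosets: 0+H={0,2,4,6,8,10,12,14,16,18,20,22,24,26,28,30,32}; 1+H={1,3,5,7,9,11,13,15,17,19,21,23,25,27,29,31,33}


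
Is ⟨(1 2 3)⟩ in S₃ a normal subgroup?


H = ⟨(1 2 3)⟩ in S₃
⟨(1 2 3)⟩ has order 3 and index 2 in S₃; index-2 subgroups are normal

Yes, normal subgroup


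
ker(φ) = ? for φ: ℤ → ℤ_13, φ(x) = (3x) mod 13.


Kernel = preimage of identity
ker(φ) = {x ∈ ℤ : 3x ≡ 0 (mod 13)}. gcd(3,13) = 1, so 3x ≡ 0 (mod 13) ⟺ x ≡ 0 (mod 13/1 = 13). Hence ker(φ) = 13ℤ

ker(φ) = 13ℤ


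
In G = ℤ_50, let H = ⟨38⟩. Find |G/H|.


|⟨38⟩| = n / gcd(38, 50) = 50 / 2 = 25
H is normal (ℤ_50 is abelian).
|G/H| = |G| / |H| = 50 / 25 = 2

|G/H| = 2


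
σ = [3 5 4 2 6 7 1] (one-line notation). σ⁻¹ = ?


To find σ⁻¹, swap domain and range:
σ(1) = 3 → σ⁻¹(3) = 1
σ(2) = 5 → σ⁻¹(5) = 2
σ(3) = 4 → σ⁻¹(4) = 3
σ(4) = 2 → σ⁻¹(2) = 4
σ(5) = 6 → σ⁻¹(6) = 5
σ(6) = 7 → σ⁻¹(7) = 6
σ(7) = 1 → σ⁻¹(1) = 7

σ⁻¹ = [7 4 1 3 2 5 6]


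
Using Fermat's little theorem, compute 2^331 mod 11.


Fermat's little theorem: if p is prime and gcd(a,p)=1, then a^(p-1) ≡ 1 (mod p)
p = 11 is prime, gcd(2,11) = 1
Reduce exponent: 331 mod 10 = 1
So 2^331 ≡ 2^1 (mod 11)
2^1 mod 11 = 2

2^331 ≡ 2 (mod 11)


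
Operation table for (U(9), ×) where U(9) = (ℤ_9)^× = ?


Elements: {1, 2, 4, 5, 7, 8}
Operation: multiplication mod 9
Entry (a, b) = (a × b) mod 9

Cayley table:
  | 1 | 2 | 4 | 5 | 7 | 8
1 | 1 | 2 | 4 | 5 | 7 | 8
2 | 2 | 4 | 8 | 1 | 5 | 7
4 | 4 | 8 | 7 | 2 | 1 | 5
5 | 5 | 1 | 2 | 7 | 8 | 4
7 | 7 | 5 | 1 | 8 | 4 | 2
8 | 8 | 7 | 5 | 4 | 2 | 1


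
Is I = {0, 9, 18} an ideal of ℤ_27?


Check ideal conditions for I = {0, 9, 18} in ℤ_27:
(1) I is an additive subgroup? Yes
(2) For r ∈ ℤ_27 and a ∈ I: r·a ∈ I? Yes

Yes, I is an ideal of ℤ_27


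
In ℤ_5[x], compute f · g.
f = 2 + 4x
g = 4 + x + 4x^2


Expand and collect like terms; reduce coefficients mod 5:
x^0: 2·4 = 8 ≡ 3 (mod 5)
x^1: 2·1 + 4·4 = 18 ≡ 3 (mod 5)
x^2: 2·4 + 4·1 = 12 ≡ 2 (mod 5)
x^3: 4·4 = 16 ≡ 1 (mod 5)
Result: 3 + 3x + 2x^2 + x^3

f · g = 3 + 3x + 2x^2 + x^3


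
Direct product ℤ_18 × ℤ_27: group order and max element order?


|ℤ_18 × ℤ_27| = 18 × 27 = 486
Max element order = lcm(18,27) = 54
Cyclic? No (gcd=9)

|ℤ_18×ℤ_27| = 486, max element order = 54


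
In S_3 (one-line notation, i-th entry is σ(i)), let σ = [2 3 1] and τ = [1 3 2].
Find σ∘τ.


σ∘τ: apply τ first, then σ
1 →τ 1 →σ 2
2 →τ 3 →σ 1
3 →τ 2 →σ 3

σ∘τ = [2 1 3]


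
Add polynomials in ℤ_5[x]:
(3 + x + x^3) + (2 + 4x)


Add coefficients mod 5:
x^0: 3 + 2 = 0 (mod 5)
x^1: 1 + 4 = 0 (mod 5)
x^2: 0 + 0 = 0 (mod 5)
x^3: 1 + 0 = 1 (mod 5)
Result: x^3

f + g = x^3


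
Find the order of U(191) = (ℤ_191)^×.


U(n) is the group of units mod n; |U(n)| = φ(n)
|U(191)| = φ(191) = 190

|U(191) = (ℤ_191)^×| = 190


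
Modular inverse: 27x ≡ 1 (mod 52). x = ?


Use the extended Euclidean algorithm to write 1 = 27·s + 52·t; then s mod 52 is the inverse.
Euclidean algorithm:
  27 = 0·52 + 27
  52 = 1·27 + 25
  27 = 1·25 + 2
  25 = 12·2 + 1
  2 = 2·1 + 0
gcd(27,52) = 1
Back-substitution gives: 27·(-25) + 52·(13) = 1
So 27⁻¹ ≡ -25 ≡ 27 (mod 52)
Check: 27 × 27 = 729 ≡ 1 (mod 52) ✓

27⁻¹ ≡ 27 (mod 52)


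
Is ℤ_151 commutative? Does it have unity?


ℤ_151 is a commutative ring with unity 1; 151 is prime, so ℤ_151 is a field (hence an integral domain)
Commutative: Yes
Integral domain: Yes
Has unity: Yes

ℤ_151: Commutative=Yes, Unity=Yes


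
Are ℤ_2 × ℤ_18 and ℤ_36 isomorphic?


Comparing ℤ_2 × ℤ_18 and ℤ_36:
gcd(2,18) = 2 ≠ 1. Max element order in ℤ_2×ℤ_18 is lcm(2,18) = 18 < 36, so it has no element of order 36

No, ℤ_2 × ℤ_18 ≇ ℤ_36


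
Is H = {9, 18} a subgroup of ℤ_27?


Subgroup test for H = {9, 18} in (ℤ_27, +):
(1) 0 ∈ H? No
(2) Closure: for all a,b ∈ H, (a+b) mod 27 ∈ H? No  [counterexample: 9 + 18 = 0 ∉ H]
(3) Inverses: for all a ∈ H, -a mod 27 ∈ H? Yes

No, H is not a subgroup of ℤ_27


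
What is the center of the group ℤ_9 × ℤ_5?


Z(G) = {g ∈ G | gx = xg for all x ∈ G}
Direct product of abelian groups is abelian, so Z(G) = G

Z(ℤ_9 × ℤ_5) = ℤ_9 × ℤ_5


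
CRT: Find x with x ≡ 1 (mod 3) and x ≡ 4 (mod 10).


m₁ = 3, m₂ = 10, gcd = 1, so CRT applies. M = m₁·m₂ = 30
Let M₁ = M/m₁ = 10, M₂ = M/m₂ = 3
Find y₁ ≡ M₁⁻¹ (mod m₁): 10⁻¹ ≡ 1 (mod 3)
Find y₂ ≡ M₂⁻¹ (mod m₂): 3⁻¹ ≡ 7 (mod 10)
x = a₁·M₁·y₁ + a₂·M₂·y₂ = 1·10·1 + 4·3·7 = 94
Reduce mod 30: x ≡ 4
Check: 4 mod 3 = 1 ✓, 4 mod 10 = 4 ✓

x ≡ 4 (mod 30)


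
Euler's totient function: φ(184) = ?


Factor n: 184 = 2^3 × 23
φ(n) = n · ∏(1 - 1/p) over distinct primes p | n
φ(184) = 184 · (1 - 1/2) · (1 - 1/23) = 88

φ(184) = 88


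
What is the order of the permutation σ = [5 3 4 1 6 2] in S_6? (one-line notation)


Cycle decomposition: (1 5 6 2 3 4)
Cycle lengths: 6
Order = lcm(6) = 6

ord(σ) = 6


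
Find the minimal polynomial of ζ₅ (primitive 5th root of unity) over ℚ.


ζ₅ is a root of Φ₅(x) = x⁴ + x³ + x² + x + 1, irreducible over ℚ

Minimal polynomial: x⁴ + x³ + x² + x + 1


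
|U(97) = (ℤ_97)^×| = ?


U(n) is the group of units mod n; |U(n)| = φ(n)
|U(97)| = φ(97) = 96

|U(97) = (ℤ_97)^×| = 96


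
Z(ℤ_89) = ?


Z(G) = {g ∈ G | gx = xg for all x ∈ G}
ℤ_89 is abelian, so Z(G) = G

Z(ℤ_89) = ℤ_89


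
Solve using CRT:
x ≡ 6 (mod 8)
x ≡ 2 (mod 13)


m₁ = 8, m₂ = 13, gcd = 1, so CRT applies. M = m₁·m₂ = 104
Let M₁ = M/m₁ = 13, M₂ = M/m₂ = 8
Find y₁ ≡ M₁⁻¹ (mod m₁): 13⁻¹ ≡ 5 (mod 8)
Find y₂ ≡ M₂⁻¹ (mod m₂): 8⁻¹ ≡ 5 (mod 13)
x = a₁·M₁·y₁ + a₂·M₂·y₂ = 6·13·5 + 2·8·5 = 470
Reduce mod 104: x ≡ 54
Check: 54 mod 8 = 6 ✓, 54 mod 13 = 2 ✓

x ≡ 54 (mod 104)


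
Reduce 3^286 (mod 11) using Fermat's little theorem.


Fermat's little theorem: if p is prime and gcd(a,p)=1, then a^(p-1) ≡ 1 (mod p)
p = 11 is prime, gcd(3,11) = 1
Reduce exponent: 286 mod 10 = 6
So 3^286 ≡ 3^6 (mod 11)
3^6 mod 11 = 3

3^286 ≡ 3 (mod 11)


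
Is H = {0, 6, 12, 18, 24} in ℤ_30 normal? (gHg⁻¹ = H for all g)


H = {0, 6, 12, 18, 24} in ℤ_30
ℤ_30 is abelian; every subgroup of an abelian group is normal

Yes, normal subgroup


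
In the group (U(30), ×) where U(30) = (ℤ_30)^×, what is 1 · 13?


Operation: multiplication mod 30
1 · 13 = (a × b) mod 30 with a = 1, b = 13

1 · 13 = 13


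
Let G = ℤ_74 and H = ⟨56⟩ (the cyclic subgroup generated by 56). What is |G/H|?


|⟨56⟩| = n / gcd(56, 74) = 74 / 2 = 37
H is normal (ℤ_74 is abelian).
|G/H| = |G| / |H| = 74 / 37 = 2

|G/H| = 2


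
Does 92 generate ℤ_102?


g generates ℤ_n iff gcd(g, n) = 1
gcd(92, 102) = 2
Since gcd = 2 ≠ 1, ⟨92⟩ has order 51 < 102, so 92 is not a generator.

No, 92 does not generate ℤ_102


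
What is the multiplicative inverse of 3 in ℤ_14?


Use the extended Euclidean algorithm to write 1 = 3·s + 14·t; then s mod 14 is the inverse.
Euclidean algorithm:
  3 = 0·14 + 3
  14 = 4·3 + 2
  3 = 1·2 + 1
  2 = 2·1 + 0
gcd(3,14) = 1
Back-substitution gives: 3·(5) + 14·(-1) = 1
So 3⁻¹ ≡ 5 ≡ 5 (mod 14)
Check: 3 × 5 = 15 ≡ 1 (mod 14) ✓

3⁻¹ ≡ 5 (mod 14)


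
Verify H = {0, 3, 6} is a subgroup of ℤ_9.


Subgroup test for H = {0, 3, 6} in (ℤ_9, +):
(1) 0 ∈ H? Yes
(2) Closure: for all a,b ∈ H, (a+b) mod 9 ∈ H? Yes
(3) Inverses: for all a ∈ H, -a mod 9 ∈ H? Yes

Yes, H is a subgroup of ℤ_9


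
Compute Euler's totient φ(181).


Factor n: 181 = 181
φ(n) = n · ∏(1 - 1/p) over distinct primes p | n
φ(181) = 181 · (1 - 1/181) = 180

φ(181) = 180


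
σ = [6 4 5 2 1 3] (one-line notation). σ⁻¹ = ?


To find σ⁻¹, swap domain and range:
σ(1) = 6 → σ⁻¹(6) = 1
σ(2) = 4 → σ⁻¹(4) = 2
σ(3) = 5 → σ⁻¹(5) = 3
σ(4) = 2 → σ⁻¹(2) = 4
σ(5) = 1 → σ⁻¹(1) = 5
σ(6) = 3 → σ⁻¹(3) = 6

σ⁻¹ = [5 4 6 2 3 1]


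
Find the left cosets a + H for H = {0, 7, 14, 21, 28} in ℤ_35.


H = {0, 7, 14, 21, 28}, |H| = 5
Number of cosets = |G|/|H| = 35/5 = 7
0 + H = {0, 7, 14, 21, 28}
1 + H = {1, 8, 15, 22, 29}
2 + H = {2, 9, 16, 23, 30}
3 + H = {3, 10, 17, 24, 31}
4 + H = {4, 11, 18, 25, 32}
5 + H = {5, 12, 19, 26, 33}
6 + H = {6, 13, 20, 27, 34}

Cosets: 0+H={0,7,14,21,28}; 1+H={1,8,15,22,29}; 2+H={2,9,16,23,30}; 3+H={3,10,17,24,31}; 4+H={4,11,18,25,32}; 5+H={5,12,19,26,33}; 6+H={6,13,20,27,34}


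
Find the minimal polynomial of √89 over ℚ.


√89 satisfies x² - 89 = 0, irreducible over ℚ since 89 is squarefree

Minimal polynomial: x² - 89


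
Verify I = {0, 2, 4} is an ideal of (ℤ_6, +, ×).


Check ideal conditions for I = {0, 2, 4} in ℤ_6:
(1) I is an additive subgroup? Yes
(2) For r ∈ ℤ_6 and a ∈ I: r·a ∈ I? Yes

Yes, I is an ideal of ℤ_6


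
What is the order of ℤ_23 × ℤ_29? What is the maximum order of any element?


|ℤ_23 × ℤ_29| = 23 × 29 = 667
Max element order = lcm(23,29) = 667
Cyclic? Yes (gcd=1)

|ℤ_23×ℤ_29| = 667, max element order = 667


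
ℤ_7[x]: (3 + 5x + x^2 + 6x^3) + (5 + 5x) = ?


Add coefficients mod 7:
x^0: 3 + 5 = 1 (mod 7)
x^1: 5 + 5 = 3 (mod 7)
x^2: 1 + 0 = 1 (mod 7)
x^3: 6 + 0 = 6 (mod 7)
Result: 1 + 3x + x^2 + 6x^3

f + g = 1 + 3x + x^2 + 6x^3


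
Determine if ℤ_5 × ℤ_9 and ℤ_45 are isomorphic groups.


Comparing ℤ_5 × ℤ_9 and ℤ_45:
gcd(5,9) = 1, so ℤ_5 × ℤ_9 ≅ ℤ_45 (CRT)

Yes, ℤ_5 × ℤ_9 ≅ ℤ_45


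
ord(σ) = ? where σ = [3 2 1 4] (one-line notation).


Cycle decomposition: (1 3)
Cycle lengths: 2
Order = lcm(2) = 2

ord(σ) = 2


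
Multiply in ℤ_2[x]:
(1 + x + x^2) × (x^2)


Expand and collect like terms; reduce coefficients mod 2:
x^0: 1·0 = 0 ≡ 0 (mod 2)
x^1: 1·0 + 1·0 = 0 ≡ 0 (mod 2)
x^2: 1·1 + 1·0 + 1·0 = 1 ≡ 1 (mod 2)
x^3: 1·1 + 1·0 = 1 ≡ 1 (mod 2)
x^4: 1·1 = 1 ≡ 1 (mod 2)
Result: x^2 + x^3 + x^4

f · g = x^2 + x^3 + x^4


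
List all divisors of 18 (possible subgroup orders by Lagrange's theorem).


Lagrange's theorem: |H| divides |G|
|G| = 18
Divisors of 18: 1, 2, 3, 6, 9, 18

Possible subgroup orders: {1, 2, 3, 6, 9, 18}


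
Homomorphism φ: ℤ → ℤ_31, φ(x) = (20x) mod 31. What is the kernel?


Kernel = preimage of identity
ker(φ) = {x ∈ ℤ : 20x ≡ 0 (mod 31)}. gcd(20,31) = 1, so 20x ≡ 0 (mod 31) ⟺ x ≡ 0 (mod 31/1 = 31). Hence ker(φ) = 31ℤ

ker(φ) = 31ℤ


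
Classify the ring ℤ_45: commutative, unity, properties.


ℤ_45 is a commutative ring with unity 1; 45 = 3×15 is composite, so 3·15 ≡ 0 gives zero divisors (not an integral domain)
Commutative: Yes
Integral domain: No
Has unity: Yes

ℤ_45: Commutative=Yes, Unity=Yes


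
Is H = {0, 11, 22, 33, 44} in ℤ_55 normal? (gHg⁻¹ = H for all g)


H = {0, 11, 22, 33, 44} in ℤ_55
ℤ_55 is abelian; every subgroup of an abelian group is normal

Yes, normal subgroup


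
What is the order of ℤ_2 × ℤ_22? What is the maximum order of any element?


|ℤ_2 × ℤ_22| = 2 × 22 = 44
Max element order = lcm(2,22) = 22
Cyclic? No (gcd=2)

|ℤ_2×ℤ_22| = 44, max element order = 22


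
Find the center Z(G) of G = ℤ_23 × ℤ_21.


Z(G) = {g ∈ G | gx = xg for all x ∈ G}
Direct product of abelian groups is abelian, so Z(G) = G

Z(ℤ_23 × ℤ_21) = ℤ_23 × ℤ_21


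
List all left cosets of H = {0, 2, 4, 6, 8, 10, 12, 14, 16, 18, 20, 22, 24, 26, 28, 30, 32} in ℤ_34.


H = {0, 2, 4, 6, 8, 10, 12, 14, 16, 18, 20, 22, 24, 26, 28, 30, 32}, |H| = 17
Number of cosets = |G|/|H| = 34/17 = 2
0 + H = {0, 2, 4, 6, 8, 10, 12, 14, 16, 18, 20, 22, 24, 26, 28, 30, 32}
1 + H = {1, 3, 5, 7, 9, 11, 13, 15, 17, 19, 21, 23, 25, 27, 29, 31, 33}

Cosets: 0+H={0,2,4,6,8,10,12,14,16,18,20,22,24,26,28,30,32}; 1+H={1,3,5,7,9,11,13,15,17,19,21,23,25,27,29,31,33}


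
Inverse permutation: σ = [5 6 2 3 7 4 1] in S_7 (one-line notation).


To find σ⁻¹, swap domain and range:
σ(1) = 5 → σ⁻¹(5) = 1
σ(2) = 6 → σ⁻¹(6) = 2
σ(3) = 2 → σ⁻¹(2) = 3
σ(4) = 3 → σ⁻¹(3) = 4
σ(5) = 7 → σ⁻¹(7) = 5
σ(6) = 4 → σ⁻¹(4) = 6
σ(7) = 1 → σ⁻¹(1) = 7

σ⁻¹ = [7 3 4 6 1 2 5]


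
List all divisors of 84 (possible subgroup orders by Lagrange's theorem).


Lagrange's theorem: |H| divides |G|
|G| = 84
Divisors of 84: 1, 2, 3, 4, 6, 7, 12, 14, 21, 28, 42, 84

Possible subgroup orders: {1, 2, 3, 4, 6, 7, 12, 14, 21, 28, 42, 84}


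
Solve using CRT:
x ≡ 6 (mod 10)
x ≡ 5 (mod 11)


m₁ = 10, m₂ = 11, gcd = 1, so CRT applies. M = m₁·m₂ = 110
Let M₁ = M/m₁ = 11, M₂ = M/m₂ = 10
Find y₁ ≡ M₁⁻¹ (mod m₁): 11⁻¹ ≡ 1 (mod 10)
Find y₂ ≡ M₂⁻¹ (mod m₂): 10⁻¹ ≡ 10 (mod 11)
x = a₁·M₁·y₁ + a₂·M₂·y₂ = 6·11·1 + 5·10·10 = 566
Reduce mod 110: x ≡ 16
Check: 16 mod 10 = 6 ✓, 16 mod 11 = 5 ✓

x ≡ 16 (mod 110)


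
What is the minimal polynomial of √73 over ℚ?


√73 satisfies x² - 73 = 0, irreducible over ℚ since 73 is squarefree

Minimal polynomial: x² - 73


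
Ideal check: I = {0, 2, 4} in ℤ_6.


Check ideal conditions for I = {0, 2, 4} in ℤ_6:
(1) I is an additive subgroup? Yes
(2) For r ∈ ℤ_6 and a ∈ I: r·a ∈ I? Yes

Yes, I is an ideal of ℤ_6


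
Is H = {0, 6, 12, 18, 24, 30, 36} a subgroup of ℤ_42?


Subgroup test for H = {0, 6, 12, 18, 24, 30, 36} in (ℤ_42, +):
(1) 0 ∈ H? Yes
(2) Closure: for all a,b ∈ H, (a+b) mod 42 ∈ H? Yes
(3) Inverses: for all a ∈ H, -a mod 42 ∈ H? Yes

Yes, H is a subgroup of ℤ_42


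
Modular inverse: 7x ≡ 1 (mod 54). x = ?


Use the extended Euclidean algorithm to write 1 = 7·s + 54·t; then s mod 54 is the inverse.
Euclidean algorithm:
  7 = 0·54 + 7
  54 = 7·7 + 5
  7 = 1·5 + 2
  5 = 2·2 + 1
  2 = 2·1 + 0
gcd(7,54) = 1
Back-substitution gives: 7·(-23) + 54·(3) = 1
So 7⁻¹ ≡ -23 ≡ 31 (mod 54)
Check: 7 × 31 = 217 ≡ 1 (mod 54) ✓

7⁻¹ ≡ 31 (mod 54)


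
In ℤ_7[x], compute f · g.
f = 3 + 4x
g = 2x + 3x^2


Expand and collect like terms; reduce coefficients mod 7:
x^0: 3·0 = 0 ≡ 0 (mod 7)
x^1: 3·2 + 4·0 = 6 ≡ 6 (mod 7)
x^2: 3·3 + 4·2 = 17 ≡ 3 (mod 7)
x^3: 4·3 = 12 ≡ 5 (mod 7)
Result: 6x + 3x^2 + 5x^3

f · g = 6x + 3x^2 + 5x^3


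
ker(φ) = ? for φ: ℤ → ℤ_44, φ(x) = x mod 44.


Kernel = preimage of identity
ker(φ) = {x ∈ ℤ : x ≡ 0 (mod 44)} = 44ℤ = {0, ±44, ±88, ...}

ker(φ) = 44ℤ


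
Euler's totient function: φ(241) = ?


Factor n: 241 = 241
φ(n) = n · ∏(1 - 1/p) over distinct primes p | n
φ(241) = 241 · (1 - 1/241) = 240

φ(241) = 240
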